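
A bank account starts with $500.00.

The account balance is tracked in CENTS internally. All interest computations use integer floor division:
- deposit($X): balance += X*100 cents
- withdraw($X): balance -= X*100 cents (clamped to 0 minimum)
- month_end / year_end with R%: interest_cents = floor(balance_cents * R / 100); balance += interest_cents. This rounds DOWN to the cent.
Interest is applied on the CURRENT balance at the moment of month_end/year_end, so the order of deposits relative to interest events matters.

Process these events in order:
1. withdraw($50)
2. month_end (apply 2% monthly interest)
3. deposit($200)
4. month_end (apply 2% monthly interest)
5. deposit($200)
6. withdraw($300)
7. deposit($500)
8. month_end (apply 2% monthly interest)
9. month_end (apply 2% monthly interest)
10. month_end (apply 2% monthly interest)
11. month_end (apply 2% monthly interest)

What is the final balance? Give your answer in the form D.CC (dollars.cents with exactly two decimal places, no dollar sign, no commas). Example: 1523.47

Answer: 1160.54

Derivation:
After 1 (withdraw($50)): balance=$450.00 total_interest=$0.00
After 2 (month_end (apply 2% monthly interest)): balance=$459.00 total_interest=$9.00
After 3 (deposit($200)): balance=$659.00 total_interest=$9.00
After 4 (month_end (apply 2% monthly interest)): balance=$672.18 total_interest=$22.18
After 5 (deposit($200)): balance=$872.18 total_interest=$22.18
After 6 (withdraw($300)): balance=$572.18 total_interest=$22.18
After 7 (deposit($500)): balance=$1072.18 total_interest=$22.18
After 8 (month_end (apply 2% monthly interest)): balance=$1093.62 total_interest=$43.62
After 9 (month_end (apply 2% monthly interest)): balance=$1115.49 total_interest=$65.49
After 10 (month_end (apply 2% monthly interest)): balance=$1137.79 total_interest=$87.79
After 11 (month_end (apply 2% monthly interest)): balance=$1160.54 total_interest=$110.54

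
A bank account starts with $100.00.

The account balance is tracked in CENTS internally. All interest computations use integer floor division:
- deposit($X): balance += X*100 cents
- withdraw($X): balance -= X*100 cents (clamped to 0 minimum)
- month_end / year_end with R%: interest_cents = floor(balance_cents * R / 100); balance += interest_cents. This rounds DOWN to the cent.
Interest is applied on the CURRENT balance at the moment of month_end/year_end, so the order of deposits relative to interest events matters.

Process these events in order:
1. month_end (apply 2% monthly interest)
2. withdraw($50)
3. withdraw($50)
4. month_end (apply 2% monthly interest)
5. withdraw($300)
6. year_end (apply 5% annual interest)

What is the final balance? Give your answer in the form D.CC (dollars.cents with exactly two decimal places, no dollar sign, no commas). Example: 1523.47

After 1 (month_end (apply 2% monthly interest)): balance=$102.00 total_interest=$2.00
After 2 (withdraw($50)): balance=$52.00 total_interest=$2.00
After 3 (withdraw($50)): balance=$2.00 total_interest=$2.00
After 4 (month_end (apply 2% monthly interest)): balance=$2.04 total_interest=$2.04
After 5 (withdraw($300)): balance=$0.00 total_interest=$2.04
After 6 (year_end (apply 5% annual interest)): balance=$0.00 total_interest=$2.04

Answer: 0.00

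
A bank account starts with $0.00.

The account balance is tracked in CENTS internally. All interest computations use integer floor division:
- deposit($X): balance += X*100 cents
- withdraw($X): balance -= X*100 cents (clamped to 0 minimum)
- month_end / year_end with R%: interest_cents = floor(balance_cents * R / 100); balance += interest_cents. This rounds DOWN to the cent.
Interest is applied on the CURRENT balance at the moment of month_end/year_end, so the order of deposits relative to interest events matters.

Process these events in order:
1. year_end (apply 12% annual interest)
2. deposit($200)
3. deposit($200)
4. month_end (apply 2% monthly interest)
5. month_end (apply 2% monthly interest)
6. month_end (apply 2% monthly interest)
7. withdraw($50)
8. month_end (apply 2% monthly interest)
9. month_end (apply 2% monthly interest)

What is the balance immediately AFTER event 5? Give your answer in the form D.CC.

After 1 (year_end (apply 12% annual interest)): balance=$0.00 total_interest=$0.00
After 2 (deposit($200)): balance=$200.00 total_interest=$0.00
After 3 (deposit($200)): balance=$400.00 total_interest=$0.00
After 4 (month_end (apply 2% monthly interest)): balance=$408.00 total_interest=$8.00
After 5 (month_end (apply 2% monthly interest)): balance=$416.16 total_interest=$16.16

Answer: 416.16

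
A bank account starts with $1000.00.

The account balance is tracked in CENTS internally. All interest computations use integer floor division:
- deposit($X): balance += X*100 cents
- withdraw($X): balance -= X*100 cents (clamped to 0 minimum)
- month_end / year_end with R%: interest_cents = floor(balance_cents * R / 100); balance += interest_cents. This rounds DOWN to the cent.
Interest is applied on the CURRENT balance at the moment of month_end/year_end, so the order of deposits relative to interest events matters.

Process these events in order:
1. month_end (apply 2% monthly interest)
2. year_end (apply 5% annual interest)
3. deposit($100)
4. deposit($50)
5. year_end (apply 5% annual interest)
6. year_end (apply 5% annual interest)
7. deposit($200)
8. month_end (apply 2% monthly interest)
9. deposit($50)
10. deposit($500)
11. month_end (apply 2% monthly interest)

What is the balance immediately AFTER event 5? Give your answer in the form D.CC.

After 1 (month_end (apply 2% monthly interest)): balance=$1020.00 total_interest=$20.00
After 2 (year_end (apply 5% annual interest)): balance=$1071.00 total_interest=$71.00
After 3 (deposit($100)): balance=$1171.00 total_interest=$71.00
After 4 (deposit($50)): balance=$1221.00 total_interest=$71.00
After 5 (year_end (apply 5% annual interest)): balance=$1282.05 total_interest=$132.05

Answer: 1282.05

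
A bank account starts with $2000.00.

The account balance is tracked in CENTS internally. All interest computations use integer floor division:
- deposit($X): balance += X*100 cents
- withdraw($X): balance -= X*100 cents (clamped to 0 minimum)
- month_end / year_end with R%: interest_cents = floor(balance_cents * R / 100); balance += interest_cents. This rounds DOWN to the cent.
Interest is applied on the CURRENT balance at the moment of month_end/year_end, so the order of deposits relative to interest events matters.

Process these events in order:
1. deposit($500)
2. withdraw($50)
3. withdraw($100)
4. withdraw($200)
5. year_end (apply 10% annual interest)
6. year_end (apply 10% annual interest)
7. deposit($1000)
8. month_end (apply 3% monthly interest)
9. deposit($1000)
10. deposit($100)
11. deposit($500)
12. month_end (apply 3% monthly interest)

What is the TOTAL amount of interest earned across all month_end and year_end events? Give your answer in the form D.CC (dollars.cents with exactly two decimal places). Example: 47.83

Answer: 718.82

Derivation:
After 1 (deposit($500)): balance=$2500.00 total_interest=$0.00
After 2 (withdraw($50)): balance=$2450.00 total_interest=$0.00
After 3 (withdraw($100)): balance=$2350.00 total_interest=$0.00
After 4 (withdraw($200)): balance=$2150.00 total_interest=$0.00
After 5 (year_end (apply 10% annual interest)): balance=$2365.00 total_interest=$215.00
After 6 (year_end (apply 10% annual interest)): balance=$2601.50 total_interest=$451.50
After 7 (deposit($1000)): balance=$3601.50 total_interest=$451.50
After 8 (month_end (apply 3% monthly interest)): balance=$3709.54 total_interest=$559.54
After 9 (deposit($1000)): balance=$4709.54 total_interest=$559.54
After 10 (deposit($100)): balance=$4809.54 total_interest=$559.54
After 11 (deposit($500)): balance=$5309.54 total_interest=$559.54
After 12 (month_end (apply 3% monthly interest)): balance=$5468.82 total_interest=$718.82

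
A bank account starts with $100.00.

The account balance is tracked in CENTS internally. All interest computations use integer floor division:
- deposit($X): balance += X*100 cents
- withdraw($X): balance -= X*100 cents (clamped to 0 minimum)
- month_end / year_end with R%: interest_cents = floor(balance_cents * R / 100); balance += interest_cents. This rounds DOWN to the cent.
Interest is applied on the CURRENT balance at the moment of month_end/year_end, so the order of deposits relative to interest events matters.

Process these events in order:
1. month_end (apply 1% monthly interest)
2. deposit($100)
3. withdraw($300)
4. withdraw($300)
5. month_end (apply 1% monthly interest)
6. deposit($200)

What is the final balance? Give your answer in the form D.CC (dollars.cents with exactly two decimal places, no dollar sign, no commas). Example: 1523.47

Answer: 200.00

Derivation:
After 1 (month_end (apply 1% monthly interest)): balance=$101.00 total_interest=$1.00
After 2 (deposit($100)): balance=$201.00 total_interest=$1.00
After 3 (withdraw($300)): balance=$0.00 total_interest=$1.00
After 4 (withdraw($300)): balance=$0.00 total_interest=$1.00
After 5 (month_end (apply 1% monthly interest)): balance=$0.00 total_interest=$1.00
After 6 (deposit($200)): balance=$200.00 total_interest=$1.00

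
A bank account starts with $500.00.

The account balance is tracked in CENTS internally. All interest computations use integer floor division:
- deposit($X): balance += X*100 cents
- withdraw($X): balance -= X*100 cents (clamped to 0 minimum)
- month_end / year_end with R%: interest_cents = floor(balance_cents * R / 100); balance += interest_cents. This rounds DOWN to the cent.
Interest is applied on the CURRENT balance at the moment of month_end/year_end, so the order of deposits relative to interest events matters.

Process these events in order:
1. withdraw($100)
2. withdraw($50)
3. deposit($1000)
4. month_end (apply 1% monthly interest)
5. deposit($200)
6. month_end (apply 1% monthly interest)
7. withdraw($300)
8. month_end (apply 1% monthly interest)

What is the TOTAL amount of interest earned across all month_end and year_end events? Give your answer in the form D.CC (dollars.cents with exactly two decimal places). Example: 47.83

After 1 (withdraw($100)): balance=$400.00 total_interest=$0.00
After 2 (withdraw($50)): balance=$350.00 total_interest=$0.00
After 3 (deposit($1000)): balance=$1350.00 total_interest=$0.00
After 4 (month_end (apply 1% monthly interest)): balance=$1363.50 total_interest=$13.50
After 5 (deposit($200)): balance=$1563.50 total_interest=$13.50
After 6 (month_end (apply 1% monthly interest)): balance=$1579.13 total_interest=$29.13
After 7 (withdraw($300)): balance=$1279.13 total_interest=$29.13
After 8 (month_end (apply 1% monthly interest)): balance=$1291.92 total_interest=$41.92

Answer: 41.92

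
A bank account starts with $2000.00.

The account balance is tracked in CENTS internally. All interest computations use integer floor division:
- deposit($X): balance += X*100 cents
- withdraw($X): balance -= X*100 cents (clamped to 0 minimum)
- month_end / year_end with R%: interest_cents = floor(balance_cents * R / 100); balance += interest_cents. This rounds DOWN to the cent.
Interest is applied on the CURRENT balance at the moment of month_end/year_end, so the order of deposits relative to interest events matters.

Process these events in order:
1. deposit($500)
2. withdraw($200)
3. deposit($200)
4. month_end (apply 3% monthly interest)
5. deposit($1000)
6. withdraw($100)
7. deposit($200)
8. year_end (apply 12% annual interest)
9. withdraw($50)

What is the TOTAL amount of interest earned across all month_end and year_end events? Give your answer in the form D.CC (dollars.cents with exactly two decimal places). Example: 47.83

Answer: 516.00

Derivation:
After 1 (deposit($500)): balance=$2500.00 total_interest=$0.00
After 2 (withdraw($200)): balance=$2300.00 total_interest=$0.00
After 3 (deposit($200)): balance=$2500.00 total_interest=$0.00
After 4 (month_end (apply 3% monthly interest)): balance=$2575.00 total_interest=$75.00
After 5 (deposit($1000)): balance=$3575.00 total_interest=$75.00
After 6 (withdraw($100)): balance=$3475.00 total_interest=$75.00
After 7 (deposit($200)): balance=$3675.00 total_interest=$75.00
After 8 (year_end (apply 12% annual interest)): balance=$4116.00 total_interest=$516.00
After 9 (withdraw($50)): balance=$4066.00 total_interest=$516.00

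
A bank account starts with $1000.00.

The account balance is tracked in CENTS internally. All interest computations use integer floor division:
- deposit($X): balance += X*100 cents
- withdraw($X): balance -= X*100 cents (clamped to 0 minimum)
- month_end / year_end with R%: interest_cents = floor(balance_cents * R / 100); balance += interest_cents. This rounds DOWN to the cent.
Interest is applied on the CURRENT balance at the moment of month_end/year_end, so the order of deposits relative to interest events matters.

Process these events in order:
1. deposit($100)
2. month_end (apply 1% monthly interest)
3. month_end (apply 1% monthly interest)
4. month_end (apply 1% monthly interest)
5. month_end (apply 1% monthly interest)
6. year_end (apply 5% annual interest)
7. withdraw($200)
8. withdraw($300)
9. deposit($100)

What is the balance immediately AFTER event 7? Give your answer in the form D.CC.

After 1 (deposit($100)): balance=$1100.00 total_interest=$0.00
After 2 (month_end (apply 1% monthly interest)): balance=$1111.00 total_interest=$11.00
After 3 (month_end (apply 1% monthly interest)): balance=$1122.11 total_interest=$22.11
After 4 (month_end (apply 1% monthly interest)): balance=$1133.33 total_interest=$33.33
After 5 (month_end (apply 1% monthly interest)): balance=$1144.66 total_interest=$44.66
After 6 (year_end (apply 5% annual interest)): balance=$1201.89 total_interest=$101.89
After 7 (withdraw($200)): balance=$1001.89 total_interest=$101.89

Answer: 1001.89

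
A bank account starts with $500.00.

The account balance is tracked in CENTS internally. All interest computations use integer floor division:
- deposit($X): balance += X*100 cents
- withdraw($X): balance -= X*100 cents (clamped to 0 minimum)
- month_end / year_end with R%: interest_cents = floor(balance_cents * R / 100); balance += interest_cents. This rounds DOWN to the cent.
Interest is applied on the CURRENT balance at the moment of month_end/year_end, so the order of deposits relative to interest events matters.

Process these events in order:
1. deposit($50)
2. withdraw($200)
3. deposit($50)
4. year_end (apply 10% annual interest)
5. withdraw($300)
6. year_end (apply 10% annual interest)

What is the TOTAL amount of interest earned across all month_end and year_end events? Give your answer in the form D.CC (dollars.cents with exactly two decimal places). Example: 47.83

Answer: 54.00

Derivation:
After 1 (deposit($50)): balance=$550.00 total_interest=$0.00
After 2 (withdraw($200)): balance=$350.00 total_interest=$0.00
After 3 (deposit($50)): balance=$400.00 total_interest=$0.00
After 4 (year_end (apply 10% annual interest)): balance=$440.00 total_interest=$40.00
After 5 (withdraw($300)): balance=$140.00 total_interest=$40.00
After 6 (year_end (apply 10% annual interest)): balance=$154.00 total_interest=$54.00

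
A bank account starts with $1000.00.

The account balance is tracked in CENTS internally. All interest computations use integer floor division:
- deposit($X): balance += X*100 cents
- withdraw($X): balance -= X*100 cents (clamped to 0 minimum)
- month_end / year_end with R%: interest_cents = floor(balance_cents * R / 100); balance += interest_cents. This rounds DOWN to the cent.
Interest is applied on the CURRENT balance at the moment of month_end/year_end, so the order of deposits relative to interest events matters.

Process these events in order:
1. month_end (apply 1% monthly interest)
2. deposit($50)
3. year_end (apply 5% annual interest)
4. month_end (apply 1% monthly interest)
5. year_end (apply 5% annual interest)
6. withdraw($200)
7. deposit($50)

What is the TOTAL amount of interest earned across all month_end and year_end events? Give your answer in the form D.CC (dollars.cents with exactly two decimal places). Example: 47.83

After 1 (month_end (apply 1% monthly interest)): balance=$1010.00 total_interest=$10.00
After 2 (deposit($50)): balance=$1060.00 total_interest=$10.00
After 3 (year_end (apply 5% annual interest)): balance=$1113.00 total_interest=$63.00
After 4 (month_end (apply 1% monthly interest)): balance=$1124.13 total_interest=$74.13
After 5 (year_end (apply 5% annual interest)): balance=$1180.33 total_interest=$130.33
After 6 (withdraw($200)): balance=$980.33 total_interest=$130.33
After 7 (deposit($50)): balance=$1030.33 total_interest=$130.33

Answer: 130.33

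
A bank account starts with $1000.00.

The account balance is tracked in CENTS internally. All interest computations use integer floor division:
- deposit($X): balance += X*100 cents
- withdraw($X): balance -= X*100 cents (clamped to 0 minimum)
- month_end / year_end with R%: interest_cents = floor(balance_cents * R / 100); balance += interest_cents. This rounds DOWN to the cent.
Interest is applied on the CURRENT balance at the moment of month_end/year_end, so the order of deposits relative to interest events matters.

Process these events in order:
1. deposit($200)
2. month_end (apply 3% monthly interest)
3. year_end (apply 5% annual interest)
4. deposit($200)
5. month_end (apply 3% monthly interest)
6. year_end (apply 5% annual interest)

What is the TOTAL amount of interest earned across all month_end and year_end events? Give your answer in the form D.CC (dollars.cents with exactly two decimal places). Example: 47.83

Answer: 219.86

Derivation:
After 1 (deposit($200)): balance=$1200.00 total_interest=$0.00
After 2 (month_end (apply 3% monthly interest)): balance=$1236.00 total_interest=$36.00
After 3 (year_end (apply 5% annual interest)): balance=$1297.80 total_interest=$97.80
After 4 (deposit($200)): balance=$1497.80 total_interest=$97.80
After 5 (month_end (apply 3% monthly interest)): balance=$1542.73 total_interest=$142.73
After 6 (year_end (apply 5% annual interest)): balance=$1619.86 total_interest=$219.86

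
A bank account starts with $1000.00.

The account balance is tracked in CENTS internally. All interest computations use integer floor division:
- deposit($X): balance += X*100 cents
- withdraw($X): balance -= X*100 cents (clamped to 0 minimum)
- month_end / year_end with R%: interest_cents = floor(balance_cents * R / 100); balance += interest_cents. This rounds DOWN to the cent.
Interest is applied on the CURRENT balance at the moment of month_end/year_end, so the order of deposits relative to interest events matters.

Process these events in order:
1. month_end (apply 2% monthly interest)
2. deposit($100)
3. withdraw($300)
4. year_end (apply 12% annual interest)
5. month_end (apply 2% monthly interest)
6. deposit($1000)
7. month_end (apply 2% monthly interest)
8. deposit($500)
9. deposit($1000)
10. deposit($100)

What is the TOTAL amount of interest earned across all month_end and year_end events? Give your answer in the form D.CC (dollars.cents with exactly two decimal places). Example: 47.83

After 1 (month_end (apply 2% monthly interest)): balance=$1020.00 total_interest=$20.00
After 2 (deposit($100)): balance=$1120.00 total_interest=$20.00
After 3 (withdraw($300)): balance=$820.00 total_interest=$20.00
After 4 (year_end (apply 12% annual interest)): balance=$918.40 total_interest=$118.40
After 5 (month_end (apply 2% monthly interest)): balance=$936.76 total_interest=$136.76
After 6 (deposit($1000)): balance=$1936.76 total_interest=$136.76
After 7 (month_end (apply 2% monthly interest)): balance=$1975.49 total_interest=$175.49
After 8 (deposit($500)): balance=$2475.49 total_interest=$175.49
After 9 (deposit($1000)): balance=$3475.49 total_interest=$175.49
After 10 (deposit($100)): balance=$3575.49 total_interest=$175.49

Answer: 175.49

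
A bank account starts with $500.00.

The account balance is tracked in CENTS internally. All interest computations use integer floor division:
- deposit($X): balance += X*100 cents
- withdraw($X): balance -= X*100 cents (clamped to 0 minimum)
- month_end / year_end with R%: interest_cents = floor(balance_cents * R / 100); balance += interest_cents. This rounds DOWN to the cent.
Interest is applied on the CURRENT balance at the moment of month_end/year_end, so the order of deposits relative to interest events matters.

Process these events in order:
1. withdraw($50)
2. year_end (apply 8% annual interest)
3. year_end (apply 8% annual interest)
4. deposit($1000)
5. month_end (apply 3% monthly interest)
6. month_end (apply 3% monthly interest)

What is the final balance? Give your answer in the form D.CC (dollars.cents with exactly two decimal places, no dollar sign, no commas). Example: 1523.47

Answer: 1617.73

Derivation:
After 1 (withdraw($50)): balance=$450.00 total_interest=$0.00
After 2 (year_end (apply 8% annual interest)): balance=$486.00 total_interest=$36.00
After 3 (year_end (apply 8% annual interest)): balance=$524.88 total_interest=$74.88
After 4 (deposit($1000)): balance=$1524.88 total_interest=$74.88
After 5 (month_end (apply 3% monthly interest)): balance=$1570.62 total_interest=$120.62
After 6 (month_end (apply 3% monthly interest)): balance=$1617.73 total_interest=$167.73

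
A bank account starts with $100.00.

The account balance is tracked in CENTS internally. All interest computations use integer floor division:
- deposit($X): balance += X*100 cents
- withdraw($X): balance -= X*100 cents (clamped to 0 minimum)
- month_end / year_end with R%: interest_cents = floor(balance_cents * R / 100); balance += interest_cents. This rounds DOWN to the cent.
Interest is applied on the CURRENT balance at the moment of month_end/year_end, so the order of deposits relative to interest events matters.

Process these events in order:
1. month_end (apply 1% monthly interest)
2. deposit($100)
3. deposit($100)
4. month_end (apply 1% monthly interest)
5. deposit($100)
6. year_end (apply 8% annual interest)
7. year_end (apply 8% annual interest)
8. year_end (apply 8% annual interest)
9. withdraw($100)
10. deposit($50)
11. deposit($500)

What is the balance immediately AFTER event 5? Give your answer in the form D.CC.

After 1 (month_end (apply 1% monthly interest)): balance=$101.00 total_interest=$1.00
After 2 (deposit($100)): balance=$201.00 total_interest=$1.00
After 3 (deposit($100)): balance=$301.00 total_interest=$1.00
After 4 (month_end (apply 1% monthly interest)): balance=$304.01 total_interest=$4.01
After 5 (deposit($100)): balance=$404.01 total_interest=$4.01

Answer: 404.01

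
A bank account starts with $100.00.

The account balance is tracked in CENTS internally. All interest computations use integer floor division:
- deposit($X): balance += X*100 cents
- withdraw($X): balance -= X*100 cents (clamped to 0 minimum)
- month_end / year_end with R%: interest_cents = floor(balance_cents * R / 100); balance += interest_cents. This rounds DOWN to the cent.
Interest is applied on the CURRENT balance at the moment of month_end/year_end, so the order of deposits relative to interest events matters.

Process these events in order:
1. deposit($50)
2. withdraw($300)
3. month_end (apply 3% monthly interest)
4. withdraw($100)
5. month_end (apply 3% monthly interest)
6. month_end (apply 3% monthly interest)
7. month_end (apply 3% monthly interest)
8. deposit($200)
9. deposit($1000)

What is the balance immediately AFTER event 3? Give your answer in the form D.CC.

After 1 (deposit($50)): balance=$150.00 total_interest=$0.00
After 2 (withdraw($300)): balance=$0.00 total_interest=$0.00
After 3 (month_end (apply 3% monthly interest)): balance=$0.00 total_interest=$0.00

Answer: 0.00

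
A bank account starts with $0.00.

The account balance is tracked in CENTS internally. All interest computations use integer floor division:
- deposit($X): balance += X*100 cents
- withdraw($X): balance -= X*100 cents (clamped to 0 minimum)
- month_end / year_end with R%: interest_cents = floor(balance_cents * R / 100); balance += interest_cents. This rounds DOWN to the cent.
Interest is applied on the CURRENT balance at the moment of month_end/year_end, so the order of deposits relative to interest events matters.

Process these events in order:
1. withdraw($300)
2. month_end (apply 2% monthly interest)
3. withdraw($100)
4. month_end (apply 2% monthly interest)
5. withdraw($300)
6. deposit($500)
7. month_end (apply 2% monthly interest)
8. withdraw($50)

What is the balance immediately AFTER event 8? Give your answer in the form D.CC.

Answer: 460.00

Derivation:
After 1 (withdraw($300)): balance=$0.00 total_interest=$0.00
After 2 (month_end (apply 2% monthly interest)): balance=$0.00 total_interest=$0.00
After 3 (withdraw($100)): balance=$0.00 total_interest=$0.00
After 4 (month_end (apply 2% monthly interest)): balance=$0.00 total_interest=$0.00
After 5 (withdraw($300)): balance=$0.00 total_interest=$0.00
After 6 (deposit($500)): balance=$500.00 total_interest=$0.00
After 7 (month_end (apply 2% monthly interest)): balance=$510.00 total_interest=$10.00
After 8 (withdraw($50)): balance=$460.00 total_interest=$10.00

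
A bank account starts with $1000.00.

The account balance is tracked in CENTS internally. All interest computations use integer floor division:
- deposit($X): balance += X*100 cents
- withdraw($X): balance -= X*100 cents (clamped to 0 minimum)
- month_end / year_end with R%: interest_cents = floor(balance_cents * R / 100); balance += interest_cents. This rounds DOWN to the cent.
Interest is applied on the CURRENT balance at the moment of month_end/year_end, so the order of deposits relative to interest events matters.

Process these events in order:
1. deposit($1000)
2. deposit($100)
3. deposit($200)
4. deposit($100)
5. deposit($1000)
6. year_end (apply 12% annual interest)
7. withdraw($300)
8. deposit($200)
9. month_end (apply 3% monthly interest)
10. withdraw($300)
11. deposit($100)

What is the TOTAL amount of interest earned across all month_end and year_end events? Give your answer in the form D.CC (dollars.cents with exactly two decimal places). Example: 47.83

After 1 (deposit($1000)): balance=$2000.00 total_interest=$0.00
After 2 (deposit($100)): balance=$2100.00 total_interest=$0.00
After 3 (deposit($200)): balance=$2300.00 total_interest=$0.00
After 4 (deposit($100)): balance=$2400.00 total_interest=$0.00
After 5 (deposit($1000)): balance=$3400.00 total_interest=$0.00
After 6 (year_end (apply 12% annual interest)): balance=$3808.00 total_interest=$408.00
After 7 (withdraw($300)): balance=$3508.00 total_interest=$408.00
After 8 (deposit($200)): balance=$3708.00 total_interest=$408.00
After 9 (month_end (apply 3% monthly interest)): balance=$3819.24 total_interest=$519.24
After 10 (withdraw($300)): balance=$3519.24 total_interest=$519.24
After 11 (deposit($100)): balance=$3619.24 total_interest=$519.24

Answer: 519.24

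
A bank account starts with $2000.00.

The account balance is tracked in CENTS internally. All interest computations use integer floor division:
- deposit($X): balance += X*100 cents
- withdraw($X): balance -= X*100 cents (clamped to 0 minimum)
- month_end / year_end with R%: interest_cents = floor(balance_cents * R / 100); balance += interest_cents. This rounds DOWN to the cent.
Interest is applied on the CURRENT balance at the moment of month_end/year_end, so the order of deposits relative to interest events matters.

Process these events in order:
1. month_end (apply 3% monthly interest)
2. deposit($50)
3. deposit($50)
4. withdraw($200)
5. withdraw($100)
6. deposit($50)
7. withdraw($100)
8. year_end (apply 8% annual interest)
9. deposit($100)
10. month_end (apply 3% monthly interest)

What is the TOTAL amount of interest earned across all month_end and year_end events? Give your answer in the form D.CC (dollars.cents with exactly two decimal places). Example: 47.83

After 1 (month_end (apply 3% monthly interest)): balance=$2060.00 total_interest=$60.00
After 2 (deposit($50)): balance=$2110.00 total_interest=$60.00
After 3 (deposit($50)): balance=$2160.00 total_interest=$60.00
After 4 (withdraw($200)): balance=$1960.00 total_interest=$60.00
After 5 (withdraw($100)): balance=$1860.00 total_interest=$60.00
After 6 (deposit($50)): balance=$1910.00 total_interest=$60.00
After 7 (withdraw($100)): balance=$1810.00 total_interest=$60.00
After 8 (year_end (apply 8% annual interest)): balance=$1954.80 total_interest=$204.80
After 9 (deposit($100)): balance=$2054.80 total_interest=$204.80
After 10 (month_end (apply 3% monthly interest)): balance=$2116.44 total_interest=$266.44

Answer: 266.44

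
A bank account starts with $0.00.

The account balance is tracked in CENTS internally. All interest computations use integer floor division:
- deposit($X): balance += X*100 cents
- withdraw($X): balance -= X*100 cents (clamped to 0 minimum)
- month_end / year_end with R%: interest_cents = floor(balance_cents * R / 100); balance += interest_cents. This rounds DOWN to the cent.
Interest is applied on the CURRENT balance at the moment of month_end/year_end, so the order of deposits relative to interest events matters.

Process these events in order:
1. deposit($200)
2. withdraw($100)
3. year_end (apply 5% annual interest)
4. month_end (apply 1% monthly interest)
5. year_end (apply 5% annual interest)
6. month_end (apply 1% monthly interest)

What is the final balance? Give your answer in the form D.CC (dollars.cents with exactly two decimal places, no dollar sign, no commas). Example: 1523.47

After 1 (deposit($200)): balance=$200.00 total_interest=$0.00
After 2 (withdraw($100)): balance=$100.00 total_interest=$0.00
After 3 (year_end (apply 5% annual interest)): balance=$105.00 total_interest=$5.00
After 4 (month_end (apply 1% monthly interest)): balance=$106.05 total_interest=$6.05
After 5 (year_end (apply 5% annual interest)): balance=$111.35 total_interest=$11.35
After 6 (month_end (apply 1% monthly interest)): balance=$112.46 total_interest=$12.46

Answer: 112.46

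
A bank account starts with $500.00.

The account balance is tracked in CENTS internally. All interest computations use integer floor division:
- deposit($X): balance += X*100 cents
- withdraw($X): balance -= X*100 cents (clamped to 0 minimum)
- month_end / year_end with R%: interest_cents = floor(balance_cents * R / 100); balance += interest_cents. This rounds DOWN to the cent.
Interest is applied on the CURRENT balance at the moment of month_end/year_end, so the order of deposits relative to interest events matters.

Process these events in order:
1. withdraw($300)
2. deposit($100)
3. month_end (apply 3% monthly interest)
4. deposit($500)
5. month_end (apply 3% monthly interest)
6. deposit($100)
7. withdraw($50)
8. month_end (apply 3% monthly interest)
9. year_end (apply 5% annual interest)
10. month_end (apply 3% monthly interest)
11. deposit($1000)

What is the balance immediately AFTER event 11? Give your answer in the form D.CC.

Answer: 1983.89

Derivation:
After 1 (withdraw($300)): balance=$200.00 total_interest=$0.00
After 2 (deposit($100)): balance=$300.00 total_interest=$0.00
After 3 (month_end (apply 3% monthly interest)): balance=$309.00 total_interest=$9.00
After 4 (deposit($500)): balance=$809.00 total_interest=$9.00
After 5 (month_end (apply 3% monthly interest)): balance=$833.27 total_interest=$33.27
After 6 (deposit($100)): balance=$933.27 total_interest=$33.27
After 7 (withdraw($50)): balance=$883.27 total_interest=$33.27
After 8 (month_end (apply 3% monthly interest)): balance=$909.76 total_interest=$59.76
After 9 (year_end (apply 5% annual interest)): balance=$955.24 total_interest=$105.24
After 10 (month_end (apply 3% monthly interest)): balance=$983.89 total_interest=$133.89
After 11 (deposit($1000)): balance=$1983.89 total_interest=$133.89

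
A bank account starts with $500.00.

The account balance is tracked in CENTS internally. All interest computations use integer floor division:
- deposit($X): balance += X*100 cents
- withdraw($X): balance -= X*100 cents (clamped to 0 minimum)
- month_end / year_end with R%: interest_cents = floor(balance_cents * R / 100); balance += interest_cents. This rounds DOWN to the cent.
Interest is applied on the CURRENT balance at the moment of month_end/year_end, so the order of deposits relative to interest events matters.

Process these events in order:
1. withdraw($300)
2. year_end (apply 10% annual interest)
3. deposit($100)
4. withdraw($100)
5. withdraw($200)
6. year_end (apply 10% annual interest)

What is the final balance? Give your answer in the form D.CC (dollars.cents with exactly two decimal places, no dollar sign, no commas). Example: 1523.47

After 1 (withdraw($300)): balance=$200.00 total_interest=$0.00
After 2 (year_end (apply 10% annual interest)): balance=$220.00 total_interest=$20.00
After 3 (deposit($100)): balance=$320.00 total_interest=$20.00
After 4 (withdraw($100)): balance=$220.00 total_interest=$20.00
After 5 (withdraw($200)): balance=$20.00 total_interest=$20.00
After 6 (year_end (apply 10% annual interest)): balance=$22.00 total_interest=$22.00

Answer: 22.00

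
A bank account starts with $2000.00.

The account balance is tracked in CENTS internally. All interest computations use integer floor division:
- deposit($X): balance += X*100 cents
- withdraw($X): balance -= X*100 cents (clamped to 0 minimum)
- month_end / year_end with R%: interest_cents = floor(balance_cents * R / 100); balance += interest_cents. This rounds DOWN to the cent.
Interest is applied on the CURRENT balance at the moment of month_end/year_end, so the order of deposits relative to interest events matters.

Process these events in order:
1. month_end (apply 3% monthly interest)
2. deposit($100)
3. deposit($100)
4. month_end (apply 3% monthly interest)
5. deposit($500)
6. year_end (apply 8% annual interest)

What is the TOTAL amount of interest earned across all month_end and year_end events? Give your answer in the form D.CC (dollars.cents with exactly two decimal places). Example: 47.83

Answer: 354.02

Derivation:
After 1 (month_end (apply 3% monthly interest)): balance=$2060.00 total_interest=$60.00
After 2 (deposit($100)): balance=$2160.00 total_interest=$60.00
After 3 (deposit($100)): balance=$2260.00 total_interest=$60.00
After 4 (month_end (apply 3% monthly interest)): balance=$2327.80 total_interest=$127.80
After 5 (deposit($500)): balance=$2827.80 total_interest=$127.80
After 6 (year_end (apply 8% annual interest)): balance=$3054.02 total_interest=$354.02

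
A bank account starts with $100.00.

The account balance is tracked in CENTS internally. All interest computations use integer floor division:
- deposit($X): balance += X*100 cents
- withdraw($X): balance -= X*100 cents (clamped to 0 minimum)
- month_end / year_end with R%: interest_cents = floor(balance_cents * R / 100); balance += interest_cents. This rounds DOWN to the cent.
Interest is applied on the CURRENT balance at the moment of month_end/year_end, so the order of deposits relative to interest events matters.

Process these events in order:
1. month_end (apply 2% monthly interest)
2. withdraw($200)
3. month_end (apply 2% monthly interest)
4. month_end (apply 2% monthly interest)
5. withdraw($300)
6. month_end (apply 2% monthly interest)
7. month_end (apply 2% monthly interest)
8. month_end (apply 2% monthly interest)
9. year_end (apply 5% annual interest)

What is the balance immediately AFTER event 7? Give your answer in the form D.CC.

Answer: 0.00

Derivation:
After 1 (month_end (apply 2% monthly interest)): balance=$102.00 total_interest=$2.00
After 2 (withdraw($200)): balance=$0.00 total_interest=$2.00
After 3 (month_end (apply 2% monthly interest)): balance=$0.00 total_interest=$2.00
After 4 (month_end (apply 2% monthly interest)): balance=$0.00 total_interest=$2.00
After 5 (withdraw($300)): balance=$0.00 total_interest=$2.00
After 6 (month_end (apply 2% monthly interest)): balance=$0.00 total_interest=$2.00
After 7 (month_end (apply 2% monthly interest)): balance=$0.00 total_interest=$2.00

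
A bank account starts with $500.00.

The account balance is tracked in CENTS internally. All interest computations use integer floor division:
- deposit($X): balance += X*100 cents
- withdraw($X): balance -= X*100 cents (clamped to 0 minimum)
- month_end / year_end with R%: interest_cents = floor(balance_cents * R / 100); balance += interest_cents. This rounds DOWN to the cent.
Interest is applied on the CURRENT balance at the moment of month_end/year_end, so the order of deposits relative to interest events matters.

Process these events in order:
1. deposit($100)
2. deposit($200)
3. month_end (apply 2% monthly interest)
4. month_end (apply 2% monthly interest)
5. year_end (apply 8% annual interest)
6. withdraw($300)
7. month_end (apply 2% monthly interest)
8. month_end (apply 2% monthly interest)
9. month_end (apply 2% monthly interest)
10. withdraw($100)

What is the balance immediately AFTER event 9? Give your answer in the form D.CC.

Answer: 635.54

Derivation:
After 1 (deposit($100)): balance=$600.00 total_interest=$0.00
After 2 (deposit($200)): balance=$800.00 total_interest=$0.00
After 3 (month_end (apply 2% monthly interest)): balance=$816.00 total_interest=$16.00
After 4 (month_end (apply 2% monthly interest)): balance=$832.32 total_interest=$32.32
After 5 (year_end (apply 8% annual interest)): balance=$898.90 total_interest=$98.90
After 6 (withdraw($300)): balance=$598.90 total_interest=$98.90
After 7 (month_end (apply 2% monthly interest)): balance=$610.87 total_interest=$110.87
After 8 (month_end (apply 2% monthly interest)): balance=$623.08 total_interest=$123.08
After 9 (month_end (apply 2% monthly interest)): balance=$635.54 total_interest=$135.54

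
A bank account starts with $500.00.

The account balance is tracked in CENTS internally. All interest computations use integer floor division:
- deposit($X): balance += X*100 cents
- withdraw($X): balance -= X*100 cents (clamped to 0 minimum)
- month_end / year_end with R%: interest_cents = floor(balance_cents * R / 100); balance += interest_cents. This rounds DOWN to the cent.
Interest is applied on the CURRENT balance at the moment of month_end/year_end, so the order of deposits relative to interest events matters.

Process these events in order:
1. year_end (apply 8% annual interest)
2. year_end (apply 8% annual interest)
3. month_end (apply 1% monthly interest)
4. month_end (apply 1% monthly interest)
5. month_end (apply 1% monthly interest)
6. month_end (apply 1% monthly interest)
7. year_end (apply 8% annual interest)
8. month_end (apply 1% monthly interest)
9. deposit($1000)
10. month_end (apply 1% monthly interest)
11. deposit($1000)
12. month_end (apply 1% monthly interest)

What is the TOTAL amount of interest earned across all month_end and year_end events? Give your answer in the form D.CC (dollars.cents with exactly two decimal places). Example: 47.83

After 1 (year_end (apply 8% annual interest)): balance=$540.00 total_interest=$40.00
After 2 (year_end (apply 8% annual interest)): balance=$583.20 total_interest=$83.20
After 3 (month_end (apply 1% monthly interest)): balance=$589.03 total_interest=$89.03
After 4 (month_end (apply 1% monthly interest)): balance=$594.92 total_interest=$94.92
After 5 (month_end (apply 1% monthly interest)): balance=$600.86 total_interest=$100.86
After 6 (month_end (apply 1% monthly interest)): balance=$606.86 total_interest=$106.86
After 7 (year_end (apply 8% annual interest)): balance=$655.40 total_interest=$155.40
After 8 (month_end (apply 1% monthly interest)): balance=$661.95 total_interest=$161.95
After 9 (deposit($1000)): balance=$1661.95 total_interest=$161.95
After 10 (month_end (apply 1% monthly interest)): balance=$1678.56 total_interest=$178.56
After 11 (deposit($1000)): balance=$2678.56 total_interest=$178.56
After 12 (month_end (apply 1% monthly interest)): balance=$2705.34 total_interest=$205.34

Answer: 205.34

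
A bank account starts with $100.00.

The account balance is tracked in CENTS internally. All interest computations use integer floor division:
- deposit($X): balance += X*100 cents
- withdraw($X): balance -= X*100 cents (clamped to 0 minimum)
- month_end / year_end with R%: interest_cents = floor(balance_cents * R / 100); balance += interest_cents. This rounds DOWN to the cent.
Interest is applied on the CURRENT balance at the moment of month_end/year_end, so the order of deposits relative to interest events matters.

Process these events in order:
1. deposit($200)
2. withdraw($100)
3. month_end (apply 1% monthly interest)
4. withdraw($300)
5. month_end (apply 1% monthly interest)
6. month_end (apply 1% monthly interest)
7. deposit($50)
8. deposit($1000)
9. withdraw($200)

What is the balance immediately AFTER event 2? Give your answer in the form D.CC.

Answer: 200.00

Derivation:
After 1 (deposit($200)): balance=$300.00 total_interest=$0.00
After 2 (withdraw($100)): balance=$200.00 total_interest=$0.00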